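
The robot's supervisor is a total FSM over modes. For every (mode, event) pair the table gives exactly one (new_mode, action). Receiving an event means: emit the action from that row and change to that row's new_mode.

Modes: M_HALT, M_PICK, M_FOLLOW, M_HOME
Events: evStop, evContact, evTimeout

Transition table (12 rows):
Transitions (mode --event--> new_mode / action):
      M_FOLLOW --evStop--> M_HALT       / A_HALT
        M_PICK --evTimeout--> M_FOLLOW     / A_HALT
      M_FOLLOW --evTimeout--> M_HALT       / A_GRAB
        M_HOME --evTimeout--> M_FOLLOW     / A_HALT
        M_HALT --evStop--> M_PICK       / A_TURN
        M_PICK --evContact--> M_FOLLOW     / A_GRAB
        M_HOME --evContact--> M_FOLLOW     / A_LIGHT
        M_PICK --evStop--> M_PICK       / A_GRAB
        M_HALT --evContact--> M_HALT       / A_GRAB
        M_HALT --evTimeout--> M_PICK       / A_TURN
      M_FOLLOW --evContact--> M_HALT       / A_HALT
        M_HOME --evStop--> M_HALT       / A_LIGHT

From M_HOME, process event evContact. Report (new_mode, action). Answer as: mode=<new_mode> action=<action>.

current mode = M_HOME; filter table to that mode:
  (M_HOME, evTimeout) → (M_FOLLOW, A_HALT)
  (M_HOME, evContact) → (M_FOLLOW, A_LIGHT)  ← event matches
  (M_HOME, evStop) → (M_HALT, A_LIGHT)
event = evContact selects (M_FOLLOW, A_LIGHT)

mode=M_FOLLOW action=A_LIGHT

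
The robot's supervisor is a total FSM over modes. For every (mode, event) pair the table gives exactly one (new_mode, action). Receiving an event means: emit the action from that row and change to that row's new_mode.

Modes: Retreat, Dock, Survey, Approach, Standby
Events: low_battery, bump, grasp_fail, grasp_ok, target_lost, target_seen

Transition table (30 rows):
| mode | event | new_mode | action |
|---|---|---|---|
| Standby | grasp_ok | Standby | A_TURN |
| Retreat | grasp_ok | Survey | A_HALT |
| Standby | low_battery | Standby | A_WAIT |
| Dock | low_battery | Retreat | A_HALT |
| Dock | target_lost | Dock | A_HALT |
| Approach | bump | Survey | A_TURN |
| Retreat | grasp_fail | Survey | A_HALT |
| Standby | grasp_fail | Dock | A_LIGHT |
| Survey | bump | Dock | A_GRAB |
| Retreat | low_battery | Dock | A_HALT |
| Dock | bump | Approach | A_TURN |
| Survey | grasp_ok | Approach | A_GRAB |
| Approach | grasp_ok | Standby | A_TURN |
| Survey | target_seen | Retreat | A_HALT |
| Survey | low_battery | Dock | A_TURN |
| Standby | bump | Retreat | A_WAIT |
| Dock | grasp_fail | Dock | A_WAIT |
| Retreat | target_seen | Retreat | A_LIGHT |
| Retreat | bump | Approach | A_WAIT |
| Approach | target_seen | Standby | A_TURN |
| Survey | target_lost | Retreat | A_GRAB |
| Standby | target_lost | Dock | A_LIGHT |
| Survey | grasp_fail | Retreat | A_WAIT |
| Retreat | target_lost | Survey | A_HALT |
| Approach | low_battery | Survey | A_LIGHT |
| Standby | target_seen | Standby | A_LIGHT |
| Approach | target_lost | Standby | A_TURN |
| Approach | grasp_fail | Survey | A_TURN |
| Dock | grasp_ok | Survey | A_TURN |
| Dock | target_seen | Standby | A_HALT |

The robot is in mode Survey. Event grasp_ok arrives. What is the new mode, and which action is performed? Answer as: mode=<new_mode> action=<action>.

current mode = Survey; filter table to that mode:
  (Survey, bump) → (Dock, A_GRAB)
  (Survey, grasp_ok) → (Approach, A_GRAB)  ← event matches
  (Survey, target_seen) → (Retreat, A_HALT)
  (Survey, low_battery) → (Dock, A_TURN)
  (Survey, target_lost) → (Retreat, A_GRAB)
  (Survey, grasp_fail) → (Retreat, A_WAIT)
event = grasp_ok selects (Approach, A_GRAB)

mode=Approach action=A_GRAB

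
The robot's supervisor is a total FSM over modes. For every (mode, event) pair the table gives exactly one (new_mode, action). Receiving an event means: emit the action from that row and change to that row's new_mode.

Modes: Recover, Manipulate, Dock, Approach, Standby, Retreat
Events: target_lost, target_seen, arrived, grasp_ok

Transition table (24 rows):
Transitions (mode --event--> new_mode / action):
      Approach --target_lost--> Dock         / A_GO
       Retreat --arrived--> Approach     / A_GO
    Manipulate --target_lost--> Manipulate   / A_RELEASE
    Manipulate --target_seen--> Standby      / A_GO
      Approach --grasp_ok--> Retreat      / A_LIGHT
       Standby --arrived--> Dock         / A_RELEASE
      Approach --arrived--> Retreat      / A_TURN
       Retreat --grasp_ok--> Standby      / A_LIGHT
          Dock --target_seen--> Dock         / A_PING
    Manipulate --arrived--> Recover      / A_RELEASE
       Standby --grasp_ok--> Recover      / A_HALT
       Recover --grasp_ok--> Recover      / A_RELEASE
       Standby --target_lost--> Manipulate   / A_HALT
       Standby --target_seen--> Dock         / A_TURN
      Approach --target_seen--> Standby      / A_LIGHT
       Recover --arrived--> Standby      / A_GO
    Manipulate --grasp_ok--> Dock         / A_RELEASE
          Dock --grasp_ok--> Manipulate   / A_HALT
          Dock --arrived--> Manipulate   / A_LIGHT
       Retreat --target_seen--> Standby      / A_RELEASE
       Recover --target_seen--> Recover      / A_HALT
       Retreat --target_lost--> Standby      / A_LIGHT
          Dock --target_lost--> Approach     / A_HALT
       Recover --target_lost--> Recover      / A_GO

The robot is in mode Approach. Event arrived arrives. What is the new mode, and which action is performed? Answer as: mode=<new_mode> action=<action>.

mode=Retreat action=A_TURN

current mode = Approach; filter table to that mode:
  (Approach, target_lost) → (Dock, A_GO)
  (Approach, grasp_ok) → (Retreat, A_LIGHT)
  (Approach, arrived) → (Retreat, A_TURN)  ← event matches
  (Approach, target_seen) → (Standby, A_LIGHT)
event = arrived selects (Retreat, A_TURN)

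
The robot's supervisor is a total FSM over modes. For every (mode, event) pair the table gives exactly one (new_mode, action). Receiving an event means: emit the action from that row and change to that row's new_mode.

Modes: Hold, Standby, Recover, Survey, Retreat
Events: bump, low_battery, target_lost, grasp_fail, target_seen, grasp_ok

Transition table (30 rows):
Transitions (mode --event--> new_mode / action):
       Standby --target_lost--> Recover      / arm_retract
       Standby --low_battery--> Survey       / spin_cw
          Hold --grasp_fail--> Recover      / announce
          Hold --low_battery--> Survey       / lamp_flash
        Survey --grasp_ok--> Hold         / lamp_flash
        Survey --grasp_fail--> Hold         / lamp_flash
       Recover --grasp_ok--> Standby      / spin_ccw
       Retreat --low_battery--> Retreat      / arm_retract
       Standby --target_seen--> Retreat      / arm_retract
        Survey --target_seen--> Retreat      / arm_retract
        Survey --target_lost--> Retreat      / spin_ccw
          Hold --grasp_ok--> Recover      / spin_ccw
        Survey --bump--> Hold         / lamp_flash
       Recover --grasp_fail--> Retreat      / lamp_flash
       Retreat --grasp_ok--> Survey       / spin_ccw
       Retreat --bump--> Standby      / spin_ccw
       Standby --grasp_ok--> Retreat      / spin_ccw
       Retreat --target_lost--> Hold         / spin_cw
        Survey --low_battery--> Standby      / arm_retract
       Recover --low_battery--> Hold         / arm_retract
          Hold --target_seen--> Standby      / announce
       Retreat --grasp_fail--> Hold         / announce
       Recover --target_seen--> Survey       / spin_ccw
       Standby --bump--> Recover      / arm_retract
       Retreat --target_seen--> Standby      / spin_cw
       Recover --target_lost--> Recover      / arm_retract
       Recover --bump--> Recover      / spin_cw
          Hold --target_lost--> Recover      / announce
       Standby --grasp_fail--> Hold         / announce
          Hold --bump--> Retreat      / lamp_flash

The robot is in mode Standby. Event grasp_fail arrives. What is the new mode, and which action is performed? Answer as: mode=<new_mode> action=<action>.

mode=Hold action=announce

current mode = Standby; filter table to that mode:
  (Standby, target_lost) → (Recover, arm_retract)
  (Standby, low_battery) → (Survey, spin_cw)
  (Standby, target_seen) → (Retreat, arm_retract)
  (Standby, grasp_ok) → (Retreat, spin_ccw)
  (Standby, bump) → (Recover, arm_retract)
  (Standby, grasp_fail) → (Hold, announce)  ← event matches
event = grasp_fail selects (Hold, announce)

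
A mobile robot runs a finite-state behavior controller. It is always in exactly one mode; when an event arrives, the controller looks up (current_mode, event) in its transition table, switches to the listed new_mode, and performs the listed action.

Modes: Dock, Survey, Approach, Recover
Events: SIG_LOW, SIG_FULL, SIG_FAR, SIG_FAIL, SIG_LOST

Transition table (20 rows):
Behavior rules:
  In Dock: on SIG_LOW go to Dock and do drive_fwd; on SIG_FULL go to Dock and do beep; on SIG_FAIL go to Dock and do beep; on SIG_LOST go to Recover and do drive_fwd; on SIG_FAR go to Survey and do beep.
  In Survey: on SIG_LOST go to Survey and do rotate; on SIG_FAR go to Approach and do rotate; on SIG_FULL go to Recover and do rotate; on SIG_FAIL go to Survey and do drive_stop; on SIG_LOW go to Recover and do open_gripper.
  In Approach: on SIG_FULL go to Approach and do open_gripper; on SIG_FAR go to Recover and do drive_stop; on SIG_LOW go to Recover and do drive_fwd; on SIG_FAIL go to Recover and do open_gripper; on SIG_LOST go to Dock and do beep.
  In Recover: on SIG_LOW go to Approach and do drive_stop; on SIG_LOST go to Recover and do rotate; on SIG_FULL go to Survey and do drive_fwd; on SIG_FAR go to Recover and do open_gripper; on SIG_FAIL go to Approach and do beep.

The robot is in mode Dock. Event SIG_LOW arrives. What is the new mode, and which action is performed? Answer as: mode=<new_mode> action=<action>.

mode=Dock action=drive_fwd

current mode = Dock; filter table to that mode:
  (Dock, SIG_LOW) → (Dock, drive_fwd)  ← event matches
  (Dock, SIG_FULL) → (Dock, beep)
  (Dock, SIG_FAIL) → (Dock, beep)
  (Dock, SIG_LOST) → (Recover, drive_fwd)
  (Dock, SIG_FAR) → (Survey, beep)
event = SIG_LOW selects (Dock, drive_fwd)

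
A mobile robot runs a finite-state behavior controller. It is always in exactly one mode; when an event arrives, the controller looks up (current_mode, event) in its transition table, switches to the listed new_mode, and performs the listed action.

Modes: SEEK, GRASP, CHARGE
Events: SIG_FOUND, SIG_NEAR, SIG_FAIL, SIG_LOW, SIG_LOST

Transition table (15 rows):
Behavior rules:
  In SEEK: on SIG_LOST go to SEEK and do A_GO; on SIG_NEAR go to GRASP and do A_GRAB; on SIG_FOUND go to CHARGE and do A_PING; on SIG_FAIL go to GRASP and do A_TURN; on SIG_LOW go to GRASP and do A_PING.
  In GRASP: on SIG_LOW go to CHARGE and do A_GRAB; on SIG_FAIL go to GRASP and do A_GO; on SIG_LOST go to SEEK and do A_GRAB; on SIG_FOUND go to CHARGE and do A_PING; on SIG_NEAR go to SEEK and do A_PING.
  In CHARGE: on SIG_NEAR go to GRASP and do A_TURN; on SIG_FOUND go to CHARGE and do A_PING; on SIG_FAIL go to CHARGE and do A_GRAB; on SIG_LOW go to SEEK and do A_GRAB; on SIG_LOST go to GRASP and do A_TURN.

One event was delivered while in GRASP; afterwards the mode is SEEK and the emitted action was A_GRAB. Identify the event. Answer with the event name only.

try SIG_FOUND: (GRASP, SIG_FOUND) → (CHARGE, A_PING)
try SIG_NEAR: (GRASP, SIG_NEAR) → (SEEK, A_PING)
try SIG_FAIL: (GRASP, SIG_FAIL) → (GRASP, A_GO)
try SIG_LOW: (GRASP, SIG_LOW) → (CHARGE, A_GRAB)
try SIG_LOST: (GRASP, SIG_LOST) → (SEEK, A_GRAB)  ← matches

SIG_LOST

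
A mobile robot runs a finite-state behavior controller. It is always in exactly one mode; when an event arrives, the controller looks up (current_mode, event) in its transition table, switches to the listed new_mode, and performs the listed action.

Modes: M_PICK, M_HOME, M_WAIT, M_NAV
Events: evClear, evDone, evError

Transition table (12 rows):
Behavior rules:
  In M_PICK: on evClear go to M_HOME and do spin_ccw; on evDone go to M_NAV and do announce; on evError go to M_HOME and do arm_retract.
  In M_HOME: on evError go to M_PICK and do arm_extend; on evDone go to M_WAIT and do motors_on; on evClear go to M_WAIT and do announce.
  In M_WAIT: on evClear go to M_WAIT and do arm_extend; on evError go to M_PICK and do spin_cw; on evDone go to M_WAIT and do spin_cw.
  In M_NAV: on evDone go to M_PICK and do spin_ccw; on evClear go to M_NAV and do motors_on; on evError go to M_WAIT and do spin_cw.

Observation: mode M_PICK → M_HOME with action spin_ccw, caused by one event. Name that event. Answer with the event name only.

try evClear: (M_PICK, evClear) → (M_HOME, spin_ccw)  ← matches
try evDone: (M_PICK, evDone) → (M_NAV, announce)
try evError: (M_PICK, evError) → (M_HOME, arm_retract)

evClear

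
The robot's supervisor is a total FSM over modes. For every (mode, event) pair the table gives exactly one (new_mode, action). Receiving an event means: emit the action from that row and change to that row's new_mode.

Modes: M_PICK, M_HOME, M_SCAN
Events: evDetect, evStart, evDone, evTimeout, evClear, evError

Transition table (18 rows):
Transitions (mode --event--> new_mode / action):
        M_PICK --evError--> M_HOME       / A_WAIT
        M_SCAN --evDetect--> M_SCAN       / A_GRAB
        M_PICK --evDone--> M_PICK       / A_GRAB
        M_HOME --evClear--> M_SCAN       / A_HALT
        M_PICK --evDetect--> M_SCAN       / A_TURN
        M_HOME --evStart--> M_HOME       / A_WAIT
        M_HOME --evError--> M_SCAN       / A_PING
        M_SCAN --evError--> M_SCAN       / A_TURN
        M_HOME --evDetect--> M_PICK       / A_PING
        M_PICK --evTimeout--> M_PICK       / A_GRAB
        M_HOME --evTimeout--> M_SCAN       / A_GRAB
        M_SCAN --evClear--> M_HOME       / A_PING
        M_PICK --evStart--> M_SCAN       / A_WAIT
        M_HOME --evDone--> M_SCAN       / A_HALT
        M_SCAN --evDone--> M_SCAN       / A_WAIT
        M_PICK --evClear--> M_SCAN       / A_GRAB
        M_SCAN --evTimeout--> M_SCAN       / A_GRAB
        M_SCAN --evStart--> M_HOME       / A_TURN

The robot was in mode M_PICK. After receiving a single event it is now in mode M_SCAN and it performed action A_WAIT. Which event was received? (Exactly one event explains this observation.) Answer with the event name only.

try evDetect: (M_PICK, evDetect) → (M_SCAN, A_TURN)
try evStart: (M_PICK, evStart) → (M_SCAN, A_WAIT)  ← matches
try evDone: (M_PICK, evDone) → (M_PICK, A_GRAB)
try evTimeout: (M_PICK, evTimeout) → (M_PICK, A_GRAB)
try evClear: (M_PICK, evClear) → (M_SCAN, A_GRAB)
try evError: (M_PICK, evError) → (M_HOME, A_WAIT)

evStart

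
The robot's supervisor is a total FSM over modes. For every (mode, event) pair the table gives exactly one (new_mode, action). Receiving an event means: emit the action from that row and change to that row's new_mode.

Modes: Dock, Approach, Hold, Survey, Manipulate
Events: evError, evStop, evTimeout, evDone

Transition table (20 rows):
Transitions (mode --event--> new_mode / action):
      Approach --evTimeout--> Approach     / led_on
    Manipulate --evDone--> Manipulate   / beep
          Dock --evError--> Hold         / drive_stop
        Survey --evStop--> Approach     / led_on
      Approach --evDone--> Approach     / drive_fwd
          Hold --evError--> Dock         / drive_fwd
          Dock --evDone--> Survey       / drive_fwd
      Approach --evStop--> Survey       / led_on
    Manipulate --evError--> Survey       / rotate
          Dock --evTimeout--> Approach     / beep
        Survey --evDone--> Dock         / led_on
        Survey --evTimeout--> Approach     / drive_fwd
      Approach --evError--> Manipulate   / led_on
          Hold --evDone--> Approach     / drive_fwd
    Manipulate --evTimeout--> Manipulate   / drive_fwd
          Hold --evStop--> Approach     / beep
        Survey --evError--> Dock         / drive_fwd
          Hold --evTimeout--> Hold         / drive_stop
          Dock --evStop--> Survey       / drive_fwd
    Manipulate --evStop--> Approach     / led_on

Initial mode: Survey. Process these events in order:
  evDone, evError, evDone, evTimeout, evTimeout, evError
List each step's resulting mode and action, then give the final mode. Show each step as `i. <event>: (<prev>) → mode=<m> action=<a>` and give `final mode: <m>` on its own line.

final mode: Manipulate

1. evDone: (Survey) → mode=Dock action=led_on
2. evError: (Dock) → mode=Hold action=drive_stop
3. evDone: (Hold) → mode=Approach action=drive_fwd
4. evTimeout: (Approach) → mode=Approach action=led_on
5. evTimeout: (Approach) → mode=Approach action=led_on
6. evError: (Approach) → mode=Manipulate action=led_on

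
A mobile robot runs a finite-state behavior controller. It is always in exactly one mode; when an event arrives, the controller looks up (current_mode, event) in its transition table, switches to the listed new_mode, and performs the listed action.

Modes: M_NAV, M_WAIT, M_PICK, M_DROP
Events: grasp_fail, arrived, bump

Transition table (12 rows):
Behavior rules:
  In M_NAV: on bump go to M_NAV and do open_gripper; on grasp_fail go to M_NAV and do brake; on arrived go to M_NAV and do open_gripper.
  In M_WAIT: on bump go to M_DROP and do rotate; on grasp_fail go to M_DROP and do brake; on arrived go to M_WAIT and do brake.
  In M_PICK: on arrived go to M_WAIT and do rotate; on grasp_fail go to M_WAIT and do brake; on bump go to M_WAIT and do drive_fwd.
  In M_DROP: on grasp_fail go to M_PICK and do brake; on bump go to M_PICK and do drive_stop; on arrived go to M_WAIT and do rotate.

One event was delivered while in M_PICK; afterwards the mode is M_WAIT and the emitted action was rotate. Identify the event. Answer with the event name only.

try grasp_fail: (M_PICK, grasp_fail) → (M_WAIT, brake)
try arrived: (M_PICK, arrived) → (M_WAIT, rotate)  ← matches
try bump: (M_PICK, bump) → (M_WAIT, drive_fwd)

arrived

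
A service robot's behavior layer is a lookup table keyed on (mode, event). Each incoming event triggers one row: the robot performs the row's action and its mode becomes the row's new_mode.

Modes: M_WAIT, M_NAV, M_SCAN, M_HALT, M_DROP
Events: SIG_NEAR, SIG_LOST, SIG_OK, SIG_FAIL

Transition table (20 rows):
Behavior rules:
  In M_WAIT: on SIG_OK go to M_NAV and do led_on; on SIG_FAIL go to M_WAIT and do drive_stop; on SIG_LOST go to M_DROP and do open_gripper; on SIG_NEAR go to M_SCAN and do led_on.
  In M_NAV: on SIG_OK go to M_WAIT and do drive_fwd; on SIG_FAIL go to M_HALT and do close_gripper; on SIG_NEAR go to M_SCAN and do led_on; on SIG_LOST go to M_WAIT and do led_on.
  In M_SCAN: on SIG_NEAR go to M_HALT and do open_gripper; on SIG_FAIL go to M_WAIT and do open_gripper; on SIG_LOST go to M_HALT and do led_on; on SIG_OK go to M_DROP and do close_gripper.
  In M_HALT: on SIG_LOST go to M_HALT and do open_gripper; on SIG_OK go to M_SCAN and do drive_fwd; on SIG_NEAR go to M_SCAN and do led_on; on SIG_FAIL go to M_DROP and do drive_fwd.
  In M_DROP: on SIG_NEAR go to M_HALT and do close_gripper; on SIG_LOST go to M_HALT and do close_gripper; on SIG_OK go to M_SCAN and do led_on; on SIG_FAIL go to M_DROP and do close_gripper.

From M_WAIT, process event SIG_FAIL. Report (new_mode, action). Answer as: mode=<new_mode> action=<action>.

mode=M_WAIT action=drive_stop

current mode = M_WAIT; filter table to that mode:
  (M_WAIT, SIG_OK) → (M_NAV, led_on)
  (M_WAIT, SIG_FAIL) → (M_WAIT, drive_stop)  ← event matches
  (M_WAIT, SIG_LOST) → (M_DROP, open_gripper)
  (M_WAIT, SIG_NEAR) → (M_SCAN, led_on)
event = SIG_FAIL selects (M_WAIT, drive_stop)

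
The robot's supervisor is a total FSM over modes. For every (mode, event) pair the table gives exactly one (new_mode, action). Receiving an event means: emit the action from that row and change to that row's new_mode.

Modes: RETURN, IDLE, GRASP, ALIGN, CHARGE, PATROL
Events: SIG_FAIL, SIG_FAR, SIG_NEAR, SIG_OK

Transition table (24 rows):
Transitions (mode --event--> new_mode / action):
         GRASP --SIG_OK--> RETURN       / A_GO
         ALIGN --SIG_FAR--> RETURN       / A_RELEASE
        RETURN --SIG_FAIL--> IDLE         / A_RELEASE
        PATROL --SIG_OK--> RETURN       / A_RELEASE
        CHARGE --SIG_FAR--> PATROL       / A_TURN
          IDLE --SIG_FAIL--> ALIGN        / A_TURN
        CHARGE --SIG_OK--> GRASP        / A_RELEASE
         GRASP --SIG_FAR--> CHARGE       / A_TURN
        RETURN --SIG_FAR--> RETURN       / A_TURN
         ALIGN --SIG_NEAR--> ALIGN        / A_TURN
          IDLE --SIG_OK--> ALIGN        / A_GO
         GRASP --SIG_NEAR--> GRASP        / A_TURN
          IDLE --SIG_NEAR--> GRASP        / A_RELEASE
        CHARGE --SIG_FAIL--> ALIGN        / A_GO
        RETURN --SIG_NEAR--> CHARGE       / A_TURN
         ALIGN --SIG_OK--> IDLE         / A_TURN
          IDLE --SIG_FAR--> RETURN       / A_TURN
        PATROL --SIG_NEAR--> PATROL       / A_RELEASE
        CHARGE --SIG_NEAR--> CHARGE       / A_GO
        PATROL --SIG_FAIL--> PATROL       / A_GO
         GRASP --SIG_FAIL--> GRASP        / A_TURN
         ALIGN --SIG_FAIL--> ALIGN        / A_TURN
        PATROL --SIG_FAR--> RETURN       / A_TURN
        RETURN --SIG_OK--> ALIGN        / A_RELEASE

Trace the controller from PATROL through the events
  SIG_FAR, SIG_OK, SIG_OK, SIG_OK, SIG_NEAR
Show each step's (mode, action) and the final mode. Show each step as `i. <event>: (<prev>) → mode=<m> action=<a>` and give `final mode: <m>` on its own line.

final mode: ALIGN

1. SIG_FAR: (PATROL) → mode=RETURN action=A_TURN
2. SIG_OK: (RETURN) → mode=ALIGN action=A_RELEASE
3. SIG_OK: (ALIGN) → mode=IDLE action=A_TURN
4. SIG_OK: (IDLE) → mode=ALIGN action=A_GO
5. SIG_NEAR: (ALIGN) → mode=ALIGN action=A_TURN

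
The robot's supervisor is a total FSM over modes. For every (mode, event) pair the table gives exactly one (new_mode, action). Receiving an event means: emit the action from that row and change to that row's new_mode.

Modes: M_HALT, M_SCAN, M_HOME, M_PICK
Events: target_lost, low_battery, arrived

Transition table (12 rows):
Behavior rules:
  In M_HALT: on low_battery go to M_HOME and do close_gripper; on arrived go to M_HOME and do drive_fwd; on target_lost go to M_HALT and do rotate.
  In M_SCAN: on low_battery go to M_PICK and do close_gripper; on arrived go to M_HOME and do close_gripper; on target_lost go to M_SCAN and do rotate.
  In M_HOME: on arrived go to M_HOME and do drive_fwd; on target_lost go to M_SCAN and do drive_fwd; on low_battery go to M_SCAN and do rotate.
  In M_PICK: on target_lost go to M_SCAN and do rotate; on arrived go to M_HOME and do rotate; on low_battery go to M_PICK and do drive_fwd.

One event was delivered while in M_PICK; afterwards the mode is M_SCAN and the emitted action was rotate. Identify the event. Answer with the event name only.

try target_lost: (M_PICK, target_lost) → (M_SCAN, rotate)  ← matches
try low_battery: (M_PICK, low_battery) → (M_PICK, drive_fwd)
try arrived: (M_PICK, arrived) → (M_HOME, rotate)

target_lost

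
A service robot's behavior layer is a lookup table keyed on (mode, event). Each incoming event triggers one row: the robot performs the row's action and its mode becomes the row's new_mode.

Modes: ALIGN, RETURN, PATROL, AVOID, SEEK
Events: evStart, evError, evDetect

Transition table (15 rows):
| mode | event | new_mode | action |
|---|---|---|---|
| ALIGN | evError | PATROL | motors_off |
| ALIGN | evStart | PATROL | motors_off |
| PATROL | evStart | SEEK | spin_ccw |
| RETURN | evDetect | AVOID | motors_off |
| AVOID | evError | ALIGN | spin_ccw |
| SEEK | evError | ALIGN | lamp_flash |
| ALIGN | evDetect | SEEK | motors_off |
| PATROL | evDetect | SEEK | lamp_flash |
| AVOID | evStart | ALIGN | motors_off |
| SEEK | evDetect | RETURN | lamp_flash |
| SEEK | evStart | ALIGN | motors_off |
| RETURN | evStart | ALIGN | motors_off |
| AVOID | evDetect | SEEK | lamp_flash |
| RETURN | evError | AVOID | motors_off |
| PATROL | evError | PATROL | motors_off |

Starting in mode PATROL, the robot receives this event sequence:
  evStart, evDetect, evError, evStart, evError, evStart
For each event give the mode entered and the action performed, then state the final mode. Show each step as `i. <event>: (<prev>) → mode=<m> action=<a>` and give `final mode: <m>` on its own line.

final mode: SEEK

1. evStart: (PATROL) → mode=SEEK action=spin_ccw
2. evDetect: (SEEK) → mode=RETURN action=lamp_flash
3. evError: (RETURN) → mode=AVOID action=motors_off
4. evStart: (AVOID) → mode=ALIGN action=motors_off
5. evError: (ALIGN) → mode=PATROL action=motors_off
6. evStart: (PATROL) → mode=SEEK action=spin_ccw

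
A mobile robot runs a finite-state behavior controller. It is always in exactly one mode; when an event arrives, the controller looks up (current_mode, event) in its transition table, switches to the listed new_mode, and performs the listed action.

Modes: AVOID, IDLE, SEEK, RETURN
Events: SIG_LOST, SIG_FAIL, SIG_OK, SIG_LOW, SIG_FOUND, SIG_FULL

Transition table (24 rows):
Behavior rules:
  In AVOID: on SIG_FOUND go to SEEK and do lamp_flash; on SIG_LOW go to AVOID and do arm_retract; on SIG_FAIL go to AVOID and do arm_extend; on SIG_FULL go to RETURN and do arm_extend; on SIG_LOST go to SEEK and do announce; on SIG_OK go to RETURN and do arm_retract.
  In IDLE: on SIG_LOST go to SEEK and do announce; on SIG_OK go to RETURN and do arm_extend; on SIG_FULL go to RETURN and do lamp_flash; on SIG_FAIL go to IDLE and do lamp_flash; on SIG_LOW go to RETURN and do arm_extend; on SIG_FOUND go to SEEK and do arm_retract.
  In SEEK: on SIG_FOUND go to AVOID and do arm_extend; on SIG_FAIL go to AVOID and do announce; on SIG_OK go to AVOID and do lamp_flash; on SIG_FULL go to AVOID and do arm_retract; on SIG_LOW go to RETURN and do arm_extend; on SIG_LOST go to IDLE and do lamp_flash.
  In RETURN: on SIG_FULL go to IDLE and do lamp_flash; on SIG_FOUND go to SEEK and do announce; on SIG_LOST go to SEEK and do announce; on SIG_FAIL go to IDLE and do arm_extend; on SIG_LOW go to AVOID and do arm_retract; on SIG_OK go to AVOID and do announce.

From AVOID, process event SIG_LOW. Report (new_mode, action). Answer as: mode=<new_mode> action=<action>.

mode=AVOID action=arm_retract

current mode = AVOID; filter table to that mode:
  (AVOID, SIG_FOUND) → (SEEK, lamp_flash)
  (AVOID, SIG_LOW) → (AVOID, arm_retract)  ← event matches
  (AVOID, SIG_FAIL) → (AVOID, arm_extend)
  (AVOID, SIG_FULL) → (RETURN, arm_extend)
  (AVOID, SIG_LOST) → (SEEK, announce)
  (AVOID, SIG_OK) → (RETURN, arm_retract)
event = SIG_LOW selects (AVOID, arm_retract)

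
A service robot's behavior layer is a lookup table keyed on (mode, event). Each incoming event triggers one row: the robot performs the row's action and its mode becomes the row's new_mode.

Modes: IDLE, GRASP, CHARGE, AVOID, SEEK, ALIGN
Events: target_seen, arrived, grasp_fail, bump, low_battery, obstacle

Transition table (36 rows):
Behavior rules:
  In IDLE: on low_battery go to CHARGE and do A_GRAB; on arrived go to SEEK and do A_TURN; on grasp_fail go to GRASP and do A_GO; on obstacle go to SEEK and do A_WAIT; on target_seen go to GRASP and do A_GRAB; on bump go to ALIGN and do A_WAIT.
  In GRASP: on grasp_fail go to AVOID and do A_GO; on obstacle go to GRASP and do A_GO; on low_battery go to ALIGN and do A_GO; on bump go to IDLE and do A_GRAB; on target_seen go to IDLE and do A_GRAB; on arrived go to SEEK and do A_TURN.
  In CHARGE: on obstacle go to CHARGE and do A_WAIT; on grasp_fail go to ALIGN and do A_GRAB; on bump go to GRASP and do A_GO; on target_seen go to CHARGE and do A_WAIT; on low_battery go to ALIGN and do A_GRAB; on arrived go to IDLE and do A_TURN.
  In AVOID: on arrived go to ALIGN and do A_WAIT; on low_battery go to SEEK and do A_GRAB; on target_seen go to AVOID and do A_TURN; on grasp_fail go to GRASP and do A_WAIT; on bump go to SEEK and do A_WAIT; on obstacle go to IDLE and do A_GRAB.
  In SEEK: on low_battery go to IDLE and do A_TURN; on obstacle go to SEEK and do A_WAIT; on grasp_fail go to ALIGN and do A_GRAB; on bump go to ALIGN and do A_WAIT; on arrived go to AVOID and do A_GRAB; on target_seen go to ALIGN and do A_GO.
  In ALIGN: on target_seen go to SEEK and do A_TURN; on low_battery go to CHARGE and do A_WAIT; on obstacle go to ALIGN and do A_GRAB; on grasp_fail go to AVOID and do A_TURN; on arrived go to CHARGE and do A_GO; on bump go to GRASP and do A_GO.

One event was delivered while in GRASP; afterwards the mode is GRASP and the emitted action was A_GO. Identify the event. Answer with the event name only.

obstacle

try target_seen: (GRASP, target_seen) → (IDLE, A_GRAB)
try arrived: (GRASP, arrived) → (SEEK, A_TURN)
try grasp_fail: (GRASP, grasp_fail) → (AVOID, A_GO)
try bump: (GRASP, bump) → (IDLE, A_GRAB)
try low_battery: (GRASP, low_battery) → (ALIGN, A_GO)
try obstacle: (GRASP, obstacle) → (GRASP, A_GO)  ← matches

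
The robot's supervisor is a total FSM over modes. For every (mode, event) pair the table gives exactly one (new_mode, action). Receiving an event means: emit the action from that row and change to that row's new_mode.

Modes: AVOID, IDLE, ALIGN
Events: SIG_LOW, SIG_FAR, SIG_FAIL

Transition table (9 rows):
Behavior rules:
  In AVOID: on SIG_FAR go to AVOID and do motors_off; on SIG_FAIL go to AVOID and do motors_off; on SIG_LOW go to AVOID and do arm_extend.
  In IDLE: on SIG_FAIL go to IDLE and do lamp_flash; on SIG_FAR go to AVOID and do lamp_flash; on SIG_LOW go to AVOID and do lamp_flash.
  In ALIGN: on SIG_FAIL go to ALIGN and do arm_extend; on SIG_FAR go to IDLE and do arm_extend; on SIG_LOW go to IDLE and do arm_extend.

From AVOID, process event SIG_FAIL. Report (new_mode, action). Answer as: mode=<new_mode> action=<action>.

current mode = AVOID; filter table to that mode:
  (AVOID, SIG_FAR) → (AVOID, motors_off)
  (AVOID, SIG_FAIL) → (AVOID, motors_off)  ← event matches
  (AVOID, SIG_LOW) → (AVOID, arm_extend)
event = SIG_FAIL selects (AVOID, motors_off)

mode=AVOID action=motors_off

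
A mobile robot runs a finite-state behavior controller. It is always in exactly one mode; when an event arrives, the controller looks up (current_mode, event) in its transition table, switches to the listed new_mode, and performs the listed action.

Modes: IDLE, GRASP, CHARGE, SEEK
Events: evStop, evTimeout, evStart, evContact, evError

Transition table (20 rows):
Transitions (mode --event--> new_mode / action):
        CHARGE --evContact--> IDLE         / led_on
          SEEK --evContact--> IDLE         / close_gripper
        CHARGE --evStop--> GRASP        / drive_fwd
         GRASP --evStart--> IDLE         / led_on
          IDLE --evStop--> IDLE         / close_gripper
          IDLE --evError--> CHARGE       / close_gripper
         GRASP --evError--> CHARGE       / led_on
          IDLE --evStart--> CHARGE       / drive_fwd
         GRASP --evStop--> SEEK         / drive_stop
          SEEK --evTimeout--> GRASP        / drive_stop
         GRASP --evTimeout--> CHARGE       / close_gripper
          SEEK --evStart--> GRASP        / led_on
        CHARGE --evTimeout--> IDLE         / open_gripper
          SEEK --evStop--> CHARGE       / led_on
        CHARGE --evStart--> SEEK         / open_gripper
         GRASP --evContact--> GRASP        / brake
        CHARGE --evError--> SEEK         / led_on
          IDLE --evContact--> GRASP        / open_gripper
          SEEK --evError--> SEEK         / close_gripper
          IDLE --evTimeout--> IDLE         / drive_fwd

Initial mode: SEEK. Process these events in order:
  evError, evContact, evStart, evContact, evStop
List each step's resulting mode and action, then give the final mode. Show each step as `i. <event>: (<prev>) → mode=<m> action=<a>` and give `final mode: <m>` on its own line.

final mode: IDLE

1. evError: (SEEK) → mode=SEEK action=close_gripper
2. evContact: (SEEK) → mode=IDLE action=close_gripper
3. evStart: (IDLE) → mode=CHARGE action=drive_fwd
4. evContact: (CHARGE) → mode=IDLE action=led_on
5. evStop: (IDLE) → mode=IDLE action=close_gripper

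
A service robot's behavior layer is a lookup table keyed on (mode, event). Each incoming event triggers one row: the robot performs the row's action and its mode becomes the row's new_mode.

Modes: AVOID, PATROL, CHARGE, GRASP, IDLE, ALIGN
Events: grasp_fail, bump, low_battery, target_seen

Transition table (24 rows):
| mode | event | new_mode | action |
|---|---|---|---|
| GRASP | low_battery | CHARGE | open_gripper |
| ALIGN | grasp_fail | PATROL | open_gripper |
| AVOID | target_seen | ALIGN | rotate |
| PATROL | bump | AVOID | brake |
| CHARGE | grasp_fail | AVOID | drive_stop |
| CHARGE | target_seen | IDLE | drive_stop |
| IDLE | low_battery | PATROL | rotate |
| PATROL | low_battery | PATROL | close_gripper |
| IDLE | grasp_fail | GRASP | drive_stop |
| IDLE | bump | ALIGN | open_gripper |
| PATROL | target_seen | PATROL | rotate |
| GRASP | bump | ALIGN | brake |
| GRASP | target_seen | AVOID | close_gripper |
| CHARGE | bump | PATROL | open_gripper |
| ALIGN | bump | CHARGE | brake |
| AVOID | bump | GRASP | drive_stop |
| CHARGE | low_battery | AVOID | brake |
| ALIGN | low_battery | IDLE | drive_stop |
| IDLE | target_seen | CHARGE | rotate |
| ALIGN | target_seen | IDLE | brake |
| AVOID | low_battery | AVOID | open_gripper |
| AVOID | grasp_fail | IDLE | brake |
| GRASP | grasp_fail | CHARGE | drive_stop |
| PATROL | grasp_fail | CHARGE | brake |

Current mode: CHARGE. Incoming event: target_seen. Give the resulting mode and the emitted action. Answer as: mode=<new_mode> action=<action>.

current mode = CHARGE; filter table to that mode:
  (CHARGE, grasp_fail) → (AVOID, drive_stop)
  (CHARGE, target_seen) → (IDLE, drive_stop)  ← event matches
  (CHARGE, bump) → (PATROL, open_gripper)
  (CHARGE, low_battery) → (AVOID, brake)
event = target_seen selects (IDLE, drive_stop)

mode=IDLE action=drive_stop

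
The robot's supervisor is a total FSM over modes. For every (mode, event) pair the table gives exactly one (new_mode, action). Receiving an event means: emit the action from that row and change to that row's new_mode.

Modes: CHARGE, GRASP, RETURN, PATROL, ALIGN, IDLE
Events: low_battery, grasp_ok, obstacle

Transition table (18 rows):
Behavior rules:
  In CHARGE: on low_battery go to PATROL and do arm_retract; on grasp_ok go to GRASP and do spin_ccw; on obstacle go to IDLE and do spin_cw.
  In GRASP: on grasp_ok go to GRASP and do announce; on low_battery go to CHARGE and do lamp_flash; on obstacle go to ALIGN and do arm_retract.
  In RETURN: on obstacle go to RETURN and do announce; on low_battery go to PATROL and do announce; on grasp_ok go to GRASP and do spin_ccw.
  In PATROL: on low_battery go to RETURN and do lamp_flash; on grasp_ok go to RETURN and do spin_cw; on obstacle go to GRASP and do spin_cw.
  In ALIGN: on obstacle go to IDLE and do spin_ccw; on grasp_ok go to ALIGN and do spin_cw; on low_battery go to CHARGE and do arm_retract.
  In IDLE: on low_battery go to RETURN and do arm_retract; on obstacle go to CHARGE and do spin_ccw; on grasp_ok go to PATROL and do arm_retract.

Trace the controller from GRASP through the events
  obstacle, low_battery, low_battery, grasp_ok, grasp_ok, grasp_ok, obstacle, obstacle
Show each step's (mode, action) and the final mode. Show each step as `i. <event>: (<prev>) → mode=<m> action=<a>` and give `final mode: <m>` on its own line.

final mode: IDLE

1. obstacle: (GRASP) → mode=ALIGN action=arm_retract
2. low_battery: (ALIGN) → mode=CHARGE action=arm_retract
3. low_battery: (CHARGE) → mode=PATROL action=arm_retract
4. grasp_ok: (PATROL) → mode=RETURN action=spin_cw
5. grasp_ok: (RETURN) → mode=GRASP action=spin_ccw
6. grasp_ok: (GRASP) → mode=GRASP action=announce
7. obstacle: (GRASP) → mode=ALIGN action=arm_retract
8. obstacle: (ALIGN) → mode=IDLE action=spin_ccw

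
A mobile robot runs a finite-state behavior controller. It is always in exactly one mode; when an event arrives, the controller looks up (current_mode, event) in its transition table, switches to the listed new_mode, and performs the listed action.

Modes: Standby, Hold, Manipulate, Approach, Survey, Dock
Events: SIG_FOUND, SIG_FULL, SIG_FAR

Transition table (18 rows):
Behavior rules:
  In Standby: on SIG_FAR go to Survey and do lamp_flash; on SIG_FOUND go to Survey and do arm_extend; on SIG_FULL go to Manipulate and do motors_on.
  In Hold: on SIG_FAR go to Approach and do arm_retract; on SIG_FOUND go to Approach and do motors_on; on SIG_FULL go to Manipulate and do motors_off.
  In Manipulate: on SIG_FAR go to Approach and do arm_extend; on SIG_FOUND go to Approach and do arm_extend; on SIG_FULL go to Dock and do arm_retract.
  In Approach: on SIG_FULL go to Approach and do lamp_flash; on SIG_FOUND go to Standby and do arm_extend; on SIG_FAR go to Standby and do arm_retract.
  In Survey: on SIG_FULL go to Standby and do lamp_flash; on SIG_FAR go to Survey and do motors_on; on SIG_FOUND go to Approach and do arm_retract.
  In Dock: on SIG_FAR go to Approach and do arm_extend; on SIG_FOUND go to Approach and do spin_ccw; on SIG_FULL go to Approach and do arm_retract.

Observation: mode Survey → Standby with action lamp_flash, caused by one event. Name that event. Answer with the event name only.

try SIG_FOUND: (Survey, SIG_FOUND) → (Approach, arm_retract)
try SIG_FULL: (Survey, SIG_FULL) → (Standby, lamp_flash)  ← matches
try SIG_FAR: (Survey, SIG_FAR) → (Survey, motors_on)

SIG_FULL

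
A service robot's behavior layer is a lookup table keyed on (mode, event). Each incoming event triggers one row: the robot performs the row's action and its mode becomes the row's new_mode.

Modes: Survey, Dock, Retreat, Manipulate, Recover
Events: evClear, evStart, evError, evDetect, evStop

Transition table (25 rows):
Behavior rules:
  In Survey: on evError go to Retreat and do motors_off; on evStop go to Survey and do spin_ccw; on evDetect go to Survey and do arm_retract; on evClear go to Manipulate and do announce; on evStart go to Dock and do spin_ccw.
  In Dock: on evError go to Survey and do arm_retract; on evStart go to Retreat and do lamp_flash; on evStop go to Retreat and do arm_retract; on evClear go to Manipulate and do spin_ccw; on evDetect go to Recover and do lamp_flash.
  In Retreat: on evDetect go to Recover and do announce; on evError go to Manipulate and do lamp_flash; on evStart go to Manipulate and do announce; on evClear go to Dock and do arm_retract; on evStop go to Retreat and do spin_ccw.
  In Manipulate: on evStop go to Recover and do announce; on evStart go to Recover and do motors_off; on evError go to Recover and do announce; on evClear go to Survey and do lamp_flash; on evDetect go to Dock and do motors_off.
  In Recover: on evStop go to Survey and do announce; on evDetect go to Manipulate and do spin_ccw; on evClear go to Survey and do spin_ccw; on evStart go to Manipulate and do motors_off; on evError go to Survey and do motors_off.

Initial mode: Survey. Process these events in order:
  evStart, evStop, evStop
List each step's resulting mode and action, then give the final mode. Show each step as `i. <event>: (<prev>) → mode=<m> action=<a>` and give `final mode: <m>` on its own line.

final mode: Retreat

1. evStart: (Survey) → mode=Dock action=spin_ccw
2. evStop: (Dock) → mode=Retreat action=arm_retract
3. evStop: (Retreat) → mode=Retreat action=spin_ccw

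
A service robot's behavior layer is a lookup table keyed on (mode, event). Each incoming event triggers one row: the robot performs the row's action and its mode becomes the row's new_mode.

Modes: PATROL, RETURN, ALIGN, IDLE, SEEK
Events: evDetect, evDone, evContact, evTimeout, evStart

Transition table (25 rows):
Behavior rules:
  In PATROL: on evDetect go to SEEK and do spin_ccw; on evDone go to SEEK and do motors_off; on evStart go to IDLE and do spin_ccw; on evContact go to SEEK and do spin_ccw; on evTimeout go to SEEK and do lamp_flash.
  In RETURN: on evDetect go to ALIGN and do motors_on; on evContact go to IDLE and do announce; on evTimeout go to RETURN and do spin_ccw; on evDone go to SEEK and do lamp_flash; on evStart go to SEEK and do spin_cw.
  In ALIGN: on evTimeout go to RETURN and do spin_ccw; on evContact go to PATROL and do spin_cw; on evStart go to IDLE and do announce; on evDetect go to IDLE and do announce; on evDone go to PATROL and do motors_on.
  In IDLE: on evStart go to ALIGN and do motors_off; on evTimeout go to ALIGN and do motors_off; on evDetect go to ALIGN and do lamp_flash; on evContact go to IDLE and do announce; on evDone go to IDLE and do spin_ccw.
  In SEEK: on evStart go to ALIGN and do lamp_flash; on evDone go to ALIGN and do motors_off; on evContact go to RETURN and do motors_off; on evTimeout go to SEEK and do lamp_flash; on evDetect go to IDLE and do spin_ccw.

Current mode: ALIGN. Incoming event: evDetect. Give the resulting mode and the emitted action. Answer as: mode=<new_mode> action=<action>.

current mode = ALIGN; filter table to that mode:
  (ALIGN, evTimeout) → (RETURN, spin_ccw)
  (ALIGN, evContact) → (PATROL, spin_cw)
  (ALIGN, evStart) → (IDLE, announce)
  (ALIGN, evDetect) → (IDLE, announce)  ← event matches
  (ALIGN, evDone) → (PATROL, motors_on)
event = evDetect selects (IDLE, announce)

mode=IDLE action=announce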